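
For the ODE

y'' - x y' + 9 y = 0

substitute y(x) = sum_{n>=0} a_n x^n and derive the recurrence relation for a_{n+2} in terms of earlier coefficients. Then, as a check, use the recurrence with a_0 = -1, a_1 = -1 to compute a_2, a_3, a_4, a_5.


Substitute y = sum_n a_n x^n.
y''(x) has coefficient (n+2)(n+1) a_{n+2} at x^n;
-x y'(x) has coefficient -n a_n at x^n (shift);
9 y(x) has coefficient 9 a_n at x^n.
Matching x^n: (n+2)(n+1) a_{n+2} + (-n + 9) a_n = 0.
Thus a_{n+2} = (n - 9) / ((n+1)(n+2)) * a_n.

Check with a_0 = -1, a_1 = -1 (apply the recurrence for n = 0, 1, 2, 3): a_0 = -1, a_1 = -1, a_2 = 9/2, a_3 = 4/3, a_4 = -21/8, a_5 = -2/5.

a_(n+2) = (n - 9) / ((n+1)(n+2)) * a_n; check: a_0 = -1, a_1 = -1, a_2 = 9/2, a_3 = 4/3, a_4 = -21/8, a_5 = -2/5


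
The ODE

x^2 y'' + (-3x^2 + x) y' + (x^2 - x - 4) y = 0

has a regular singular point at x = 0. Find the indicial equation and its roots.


Divide by x^2 to reach normal form y'' + P_1(x) y' + P_2(x) y = 0 with P_1(x) = -3 + 1/x and P_2(x) = 1 - 1/x - 4/x^2.
x = 0 is a singular point because the y'-coefficient -3 + 1/x has a pole at x = 0 and the y-coefficient 1 - 1/x - 4/x^2 has a pole at x = 0.
It is a regular singular point because x P_1(x) = p(x) = 1 - 3x and x^2 P_2(x) = q(x) = x^2 - x - 4 are polynomials, hence analytic at x = 0.
p(0) = 1,  q(0) = -4.
Indicial equation: r(r-1) + p(0) r + q(0) = 0, i.e. r^2 + (p(0) - 1) r + q(0) = 0, i.e. r^2 - 4 = 0.
Discriminant: (0)^2 - 4(-4) = 16, so r = (0 ± 4)/2.
Solving: r_1 = 2, r_2 = -2.

indicial: r^2 - 4 = 0; roots r_1 = 2, r_2 = -2


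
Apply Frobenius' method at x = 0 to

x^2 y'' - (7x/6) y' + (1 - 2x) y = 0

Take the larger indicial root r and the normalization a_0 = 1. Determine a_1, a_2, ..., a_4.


Write in Frobenius form y'' + (p(x)/x) y' + (q(x)/x^2) y = 0:
  p(x) = -7/6,  q(x) = 1 - 2x.
Indicial equation: r(r-1) + (-7/6) r + (1) = 0 -> roots r_1 = 3/2, r_2 = 2/3.
Take r = r_1 = 3/2. Let y(x) = x^r sum_{n>=0} a_n x^n with a_0 = 1.
Substitute y = x^r sum a_n x^n and match x^{r+n}. The recurrence is
  D(n) a_n - 2 a_{n-1} = 0,  where D(n) = (r+n)(r+n-1) + (-7/6)(r+n) + (1).
  a_n = 2 / D(n) * a_{n-1}.
Since the indicial polynomial factors as (r - r_1)(r - r_2), D(n) = (r_1 + n - r_1)(r_1 + n - r_2) = n(n + 5/6).
Evaluating step by step (a_0 = 1):
  n = 1: D(1) = 1(1 + 5/6) = 11/6; numerator = 2(1) = 2; a_1 = (2)/(11/6) = 12/11
  n = 2: D(2) = 2(2 + 5/6) = 17/3; numerator = 2(12/11) = 24/11; a_2 = (24/11)/(17/3) = 72/187
  n = 3: D(3) = 3(3 + 5/6) = 23/2; numerator = 2(72/187) = 144/187; a_3 = (144/187)/(23/2) = 288/4301
  n = 4: D(4) = 4(4 + 5/6) = 58/3; numerator = 2(288/4301) = 576/4301; a_4 = (576/4301)/(58/3) = 864/124729

r = 3/2; a_0 = 1; a_1 = 12/11; a_2 = 72/187; a_3 = 288/4301; a_4 = 864/124729


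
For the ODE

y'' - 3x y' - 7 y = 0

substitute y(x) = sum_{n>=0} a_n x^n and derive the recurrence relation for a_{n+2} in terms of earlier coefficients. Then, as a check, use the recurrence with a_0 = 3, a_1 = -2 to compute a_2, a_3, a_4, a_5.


Substitute y = sum_n a_n x^n.
y''(x) has coefficient (n+2)(n+1) a_{n+2} at x^n;
-3 x y'(x) has coefficient -3 n a_n at x^n (shift);
-7 y(x) has coefficient -7 a_n at x^n.
Matching x^n: (n+2)(n+1) a_{n+2} + (-3n - 7) a_n = 0.
Thus a_{n+2} = (3n + 7) / ((n+1)(n+2)) * a_n.

Check with a_0 = 3, a_1 = -2 (apply the recurrence for n = 0, 1, 2, 3): a_0 = 3, a_1 = -2, a_2 = 21/2, a_3 = -10/3, a_4 = 91/8, a_5 = -8/3.

a_(n+2) = (3n + 7) / ((n+1)(n+2)) * a_n; check: a_0 = 3, a_1 = -2, a_2 = 21/2, a_3 = -10/3, a_4 = 91/8, a_5 = -8/3


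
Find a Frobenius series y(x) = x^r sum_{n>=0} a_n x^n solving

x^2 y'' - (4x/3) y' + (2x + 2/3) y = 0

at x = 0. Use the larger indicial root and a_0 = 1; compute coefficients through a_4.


Write in Frobenius form y'' + (p(x)/x) y' + (q(x)/x^2) y = 0:
  p(x) = -4/3,  q(x) = 2x + 2/3.
Indicial equation: r(r-1) + (-4/3) r + (2/3) = 0 -> roots r_1 = 2, r_2 = 1/3.
Take r = r_1 = 2. Let y(x) = x^r sum_{n>=0} a_n x^n with a_0 = 1.
Substitute y = x^r sum a_n x^n and match x^{r+n}. The recurrence is
  D(n) a_n + 2 a_{n-1} = 0,  where D(n) = (r+n)(r+n-1) + (-4/3)(r+n) + (2/3).
  a_n = -2 / D(n) * a_{n-1}.
Since the indicial polynomial factors as (r - r_1)(r - r_2), D(n) = (r_1 + n - r_1)(r_1 + n - r_2) = n(n + 5/3).
Evaluating step by step (a_0 = 1):
  n = 1: D(1) = 1(1 + 5/3) = 8/3; numerator = -2(1) = -2; a_1 = (-2)/(8/3) = -3/4
  n = 2: D(2) = 2(2 + 5/3) = 22/3; numerator = -2(-3/4) = 3/2; a_2 = (3/2)/(22/3) = 9/44
  n = 3: D(3) = 3(3 + 5/3) = 14; numerator = -2(9/44) = -9/22; a_3 = (-9/22)/(14) = -9/308
  n = 4: D(4) = 4(4 + 5/3) = 68/3; numerator = -2(-9/308) = 9/154; a_4 = (9/154)/(68/3) = 27/10472

r = 2; a_0 = 1; a_1 = -3/4; a_2 = 9/44; a_3 = -9/308; a_4 = 27/10472


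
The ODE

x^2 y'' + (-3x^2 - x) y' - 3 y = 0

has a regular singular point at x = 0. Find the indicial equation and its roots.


Divide by x^2 to reach normal form y'' + P_1(x) y' + P_2(x) y = 0 with P_1(x) = -3 - 1/x and P_2(x) = -3/x^2.
x = 0 is a singular point because the y'-coefficient -3 - 1/x has a pole at x = 0 and the y-coefficient -3/x^2 has a pole at x = 0.
It is a regular singular point because x P_1(x) = p(x) = -3x - 1 and x^2 P_2(x) = q(x) = -3 are polynomials, hence analytic at x = 0.
p(0) = -1,  q(0) = -3.
Indicial equation: r(r-1) + p(0) r + q(0) = 0, i.e. r^2 + (p(0) - 1) r + q(0) = 0, i.e. r^2 - 2 r - 3 = 0.
Discriminant: (-2)^2 - 4(-3) = 16, so r = (2 ± 4)/2.
Solving: r_1 = 3, r_2 = -1.

indicial: r^2 - 2 r - 3 = 0; roots r_1 = 3, r_2 = -1


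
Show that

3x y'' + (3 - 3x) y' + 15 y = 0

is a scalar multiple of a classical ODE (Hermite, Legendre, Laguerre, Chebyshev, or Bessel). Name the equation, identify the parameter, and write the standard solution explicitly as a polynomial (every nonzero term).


All three coefficients share the factor 3; dividing through by 3 gives  x y'' + (1 - x) y' + 5 y = 0.
This matches the Laguerre equation x y'' + (1 - x) y' + n y = 0 with n = 5; the polynomial solution is L_5(x).
With y = sum_k a_k x^k, matching x^k gives (k+1)k a_{k+1} + (k+1) a_{k+1} - k a_k + n a_k = 0, i.e. (k+1)^2 a_{k+1} = (k - n) a_k = (k - 5) a_k. The right side vanishes at k = 5, so the series terminates at degree 5.
Standard normalization L_n(0) = 1 gives a_0 = 1. Work upward with a_{k+1} = (k - 5) a_k / (k+1)^2:
  a_1 = (0 - 5)(1) / 1^2 = -5/1 = -5
  a_2 = (1 - 5)(-5) / 2^2 = 20/4 = 5
  a_3 = (2 - 5)(5) / 3^2 = -15/9 = -5/3
  a_4 = (3 - 5)(-5/3) / 4^2 = (10/3)/16 = 5/24
  a_5 = (4 - 5)(5/24) / 5^2 = (-5/24)/25 = -1/120
Hence L_5(x) = -x^5/120 + 5 x^4/24 - 5 x^3/3 + 5 x^2 - 5 x + 1.

L_5(x); series = -x^5/120 + 5 x^4/24 - 5 x^3/3 + 5 x^2 - 5 x + 1


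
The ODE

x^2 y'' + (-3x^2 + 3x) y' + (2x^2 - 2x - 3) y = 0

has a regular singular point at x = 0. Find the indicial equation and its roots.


Divide by x^2 to reach normal form y'' + P_1(x) y' + P_2(x) y = 0 with P_1(x) = -3 + 3/x and P_2(x) = 2 - 2/x - 3/x^2.
x = 0 is a singular point because the y'-coefficient -3 + 3/x has a pole at x = 0 and the y-coefficient 2 - 2/x - 3/x^2 has a pole at x = 0.
It is a regular singular point because x P_1(x) = p(x) = 3 - 3x and x^2 P_2(x) = q(x) = 2x^2 - 2x - 3 are polynomials, hence analytic at x = 0.
p(0) = 3,  q(0) = -3.
Indicial equation: r(r-1) + p(0) r + q(0) = 0, i.e. r^2 + (p(0) - 1) r + q(0) = 0, i.e. r^2 + 2 r - 3 = 0.
Discriminant: (2)^2 - 4(-3) = 16, so r = (-2 ± 4)/2.
Solving: r_1 = 1, r_2 = -3.

indicial: r^2 + 2 r - 3 = 0; roots r_1 = 1, r_2 = -3


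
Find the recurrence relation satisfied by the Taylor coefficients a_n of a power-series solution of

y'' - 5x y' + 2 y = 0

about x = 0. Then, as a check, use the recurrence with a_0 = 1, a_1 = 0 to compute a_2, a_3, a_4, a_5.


Substitute y = sum_n a_n x^n.
y''(x) has coefficient (n+2)(n+1) a_{n+2} at x^n;
-5 x y'(x) has coefficient -5 n a_n at x^n (shift);
2 y(x) has coefficient 2 a_n at x^n.
Matching x^n: (n+2)(n+1) a_{n+2} + (-5n + 2) a_n = 0.
Thus a_{n+2} = (5n - 2) / ((n+1)(n+2)) * a_n.

Check with a_0 = 1, a_1 = 0 (apply the recurrence for n = 0, 1, 2, 3): a_0 = 1, a_1 = 0, a_2 = -1, a_3 = 0, a_4 = -2/3, a_5 = 0.

a_(n+2) = (5n - 2) / ((n+1)(n+2)) * a_n; check: a_0 = 1, a_1 = 0, a_2 = -1, a_3 = 0, a_4 = -2/3, a_5 = 0


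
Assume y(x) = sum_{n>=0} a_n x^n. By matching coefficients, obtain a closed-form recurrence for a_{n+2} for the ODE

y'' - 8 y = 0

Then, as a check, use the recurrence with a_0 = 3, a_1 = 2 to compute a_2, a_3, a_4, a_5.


Substitute y = sum_n a_n x^n into y'' + (const) y = 0.
y''(x) = sum_{n>=0} (n+2)(n+1) a_{n+2} x^n.
The ODE becomes sum_n [(n+2)(n+1) a_{n+2} - 8 a_n] x^n = 0.
Setting each coefficient to zero gives the recurrence:
  (n+2)(n+1) a_{n+2} - 8 a_n = 0,
  a_{n+2} = 8 / ((n+1)(n+2)) a_n.

Check with a_0 = 3, a_1 = 2 (apply the recurrence for n = 0, 1, 2, 3): a_0 = 3, a_1 = 2, a_2 = 12, a_3 = 8/3, a_4 = 8, a_5 = 16/15.

a_{n+2} = 8/((n+1)(n+2)) * a_n; check: a_0 = 3, a_1 = 2, a_2 = 12, a_3 = 8/3, a_4 = 8, a_5 = 16/15


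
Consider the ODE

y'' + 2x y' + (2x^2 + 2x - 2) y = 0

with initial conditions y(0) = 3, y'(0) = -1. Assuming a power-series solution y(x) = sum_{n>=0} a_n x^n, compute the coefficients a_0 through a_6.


Ansatz: y(x) = sum_{n>=0} a_n x^n, so y'(x) = sum_{n>=1} n a_n x^(n-1) and y''(x) = sum_{n>=2} n(n-1) a_n x^(n-2).
Substitute into P(x) y'' + Q(x) y' + R(x) y = 0 with P(x) = 1, Q(x) = 2x, R(x) = 2x^2 + 2x - 2, and match powers of x.
Initial conditions: a_0 = 3, a_1 = -1.
Setting the coefficient of each power of x to zero and solving order by order (substituting the coefficients already found):
  x^0: 2 a_2 - 2 a_0 = 0  ->  2 a_2 = 2 a_0 = 6  ->  a_2 = 3
  x^1: 6 a_3 + 2 a_0 = 0  ->  6 a_3 = -2 a_0 = -6  ->  a_3 = -1
  x^2: 12 a_4 + 2 a_2 + 2 a_1 + 2 a_0 = 0  ->  12 a_4 = -2 a_2 - 2 a_1 - 2 a_0 = -10  ->  a_4 = -5/6
  x^3: 20 a_5 + 4 a_3 + 2 a_2 + 2 a_1 = 0  ->  20 a_5 = -4 a_3 - 2 a_2 - 2 a_1 = 0  ->  a_5 = 0
  x^4: 30 a_6 + 6 a_4 + 2 a_3 + 2 a_2 = 0  ->  30 a_6 = -6 a_4 - 2 a_3 - 2 a_2 = 1  ->  a_6 = 1/30
Truncated series: y(x) = 3 - x + 3 x^2 - x^3 - (5/6) x^4 + (1/30) x^6 + O(x^7).

a_0 = 3; a_1 = -1; a_2 = 3; a_3 = -1; a_4 = -5/6; a_5 = 0; a_6 = 1/30


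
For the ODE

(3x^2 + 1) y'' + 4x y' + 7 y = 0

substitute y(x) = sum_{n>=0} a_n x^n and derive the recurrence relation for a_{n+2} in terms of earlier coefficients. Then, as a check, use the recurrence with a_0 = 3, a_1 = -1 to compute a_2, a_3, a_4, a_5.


Substitute y = sum_n a_n x^n.
(1 + 3 x^2) y'' contributes (n+2)(n+1) a_{n+2} + 3 n(n-1) a_n at x^n.
4 x y'(x) contributes 4 n a_n at x^n.
7 y(x) contributes 7 a_n at x^n.
Matching x^n: (n+2)(n+1) a_{n+2} + (3 n(n-1) + 4 n + 7) a_n = 0.
Thus a_{n+2} = (-3 n(n-1) - 4 n - 7) / ((n+1)(n+2)) * a_n.

Check with a_0 = 3, a_1 = -1 (apply the recurrence for n = 0, 1, 2, 3): a_0 = 3, a_1 = -1, a_2 = -21/2, a_3 = 11/6, a_4 = 147/8, a_5 = -407/120.

a_(n+2) = (-3 n(n-1) - 4 n - 7) / ((n+1)(n+2)) * a_n; check: a_0 = 3, a_1 = -1, a_2 = -21/2, a_3 = 11/6, a_4 = 147/8, a_5 = -407/120


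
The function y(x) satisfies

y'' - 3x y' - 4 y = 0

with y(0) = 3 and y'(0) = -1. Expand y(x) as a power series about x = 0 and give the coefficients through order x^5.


Ansatz: y(x) = sum_{n>=0} a_n x^n, so y'(x) = sum_{n>=1} n a_n x^(n-1) and y''(x) = sum_{n>=2} n(n-1) a_n x^(n-2).
Substitute into P(x) y'' + Q(x) y' + R(x) y = 0 with P(x) = 1, Q(x) = -3x, R(x) = -4, and match powers of x.
Initial conditions: a_0 = 3, a_1 = -1.
Setting the coefficient of each power of x to zero and solving order by order (substituting the coefficients already found):
  x^0: 2 a_2 - 4 a_0 = 0  ->  2 a_2 = 4 a_0 = 12  ->  a_2 = 6
  x^1: 6 a_3 - 7 a_1 = 0  ->  6 a_3 = 7 a_1 = -7  ->  a_3 = -7/6
  x^2: 12 a_4 - 10 a_2 = 0  ->  12 a_4 = 10 a_2 = 60  ->  a_4 = 5
  x^3: 20 a_5 - 13 a_3 = 0  ->  20 a_5 = 13 a_3 = -91/6  ->  a_5 = -91/120
Truncated series: y(x) = 3 - x + 6 x^2 - (7/6) x^3 + 5 x^4 - (91/120) x^5 + O(x^6).

a_0 = 3; a_1 = -1; a_2 = 6; a_3 = -7/6; a_4 = 5; a_5 = -91/120


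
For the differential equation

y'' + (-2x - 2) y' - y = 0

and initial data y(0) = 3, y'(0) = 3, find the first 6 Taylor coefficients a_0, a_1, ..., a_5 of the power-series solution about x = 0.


Ansatz: y(x) = sum_{n>=0} a_n x^n, so y'(x) = sum_{n>=1} n a_n x^(n-1) and y''(x) = sum_{n>=2} n(n-1) a_n x^(n-2).
Substitute into P(x) y'' + Q(x) y' + R(x) y = 0 with P(x) = 1, Q(x) = -2x - 2, R(x) = -1, and match powers of x.
Initial conditions: a_0 = 3, a_1 = 3.
Setting the coefficient of each power of x to zero and solving order by order (substituting the coefficients already found):
  x^0: 2 a_2 - 2 a_1 - a_0 = 0  ->  2 a_2 = 2 a_1 + a_0 = 9  ->  a_2 = 9/2
  x^1: 6 a_3 - 4 a_2 - 3 a_1 = 0  ->  6 a_3 = 4 a_2 + 3 a_1 = 27  ->  a_3 = 9/2
  x^2: 12 a_4 - 6 a_3 - 5 a_2 = 0  ->  12 a_4 = 6 a_3 + 5 a_2 = 99/2  ->  a_4 = 33/8
  x^3: 20 a_5 - 8 a_4 - 7 a_3 = 0  ->  20 a_5 = 8 a_4 + 7 a_3 = 129/2  ->  a_5 = 129/40
Truncated series: y(x) = 3 + 3 x + (9/2) x^2 + (9/2) x^3 + (33/8) x^4 + (129/40) x^5 + O(x^6).

a_0 = 3; a_1 = 3; a_2 = 9/2; a_3 = 9/2; a_4 = 33/8; a_5 = 129/40


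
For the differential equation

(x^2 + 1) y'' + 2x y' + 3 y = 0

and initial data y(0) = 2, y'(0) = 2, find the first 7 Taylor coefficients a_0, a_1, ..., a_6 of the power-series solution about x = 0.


Ansatz: y(x) = sum_{n>=0} a_n x^n, so y'(x) = sum_{n>=1} n a_n x^(n-1) and y''(x) = sum_{n>=2} n(n-1) a_n x^(n-2).
Substitute into P(x) y'' + Q(x) y' + R(x) y = 0 with P(x) = x^2 + 1, Q(x) = 2x, R(x) = 3, and match powers of x.
Initial conditions: a_0 = 2, a_1 = 2.
Setting the coefficient of each power of x to zero and solving order by order (substituting the coefficients already found):
  x^0: 2 a_2 + 3 a_0 = 0  ->  2 a_2 = -3 a_0 = -6  ->  a_2 = -3
  x^1: 6 a_3 + 5 a_1 = 0  ->  6 a_3 = -5 a_1 = -10  ->  a_3 = -5/3
  x^2: 12 a_4 + 9 a_2 = 0  ->  12 a_4 = -9 a_2 = 27  ->  a_4 = 9/4
  x^3: 20 a_5 + 15 a_3 = 0  ->  20 a_5 = -15 a_3 = 25  ->  a_5 = 5/4
  x^4: 30 a_6 + 23 a_4 = 0  ->  30 a_6 = -23 a_4 = -207/4  ->  a_6 = -69/40
Truncated series: y(x) = 2 + 2 x - 3 x^2 - (5/3) x^3 + (9/4) x^4 + (5/4) x^5 - (69/40) x^6 + O(x^7).

a_0 = 2; a_1 = 2; a_2 = -3; a_3 = -5/3; a_4 = 9/4; a_5 = 5/4; a_6 = -69/40


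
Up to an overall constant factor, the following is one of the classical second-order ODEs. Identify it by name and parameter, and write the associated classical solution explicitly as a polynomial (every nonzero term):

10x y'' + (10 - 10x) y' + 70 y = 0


All three coefficients share the factor 10; dividing through by 10 gives  x y'' + (1 - x) y' + 7 y = 0.
This matches the Laguerre equation x y'' + (1 - x) y' + n y = 0 with n = 7; the polynomial solution is L_7(x).
With y = sum_k a_k x^k, matching x^k gives (k+1)k a_{k+1} + (k+1) a_{k+1} - k a_k + n a_k = 0, i.e. (k+1)^2 a_{k+1} = (k - n) a_k = (k - 7) a_k. The right side vanishes at k = 7, so the series terminates at degree 7.
Standard normalization L_n(0) = 1 gives a_0 = 1. Work upward with a_{k+1} = (k - 7) a_k / (k+1)^2:
  a_1 = (0 - 7)(1) / 1^2 = -7/1 = -7
  a_2 = (1 - 7)(-7) / 2^2 = 42/4 = 21/2
  a_3 = (2 - 7)(21/2) / 3^2 = (-105/2)/9 = -35/6
  a_4 = (3 - 7)(-35/6) / 4^2 = (70/3)/16 = 35/24
  a_5 = (4 - 7)(35/24) / 5^2 = (-35/8)/25 = -7/40
  a_6 = (5 - 7)(-7/40) / 6^2 = (7/20)/36 = 7/720
  a_7 = (6 - 7)(7/720) / 7^2 = (-7/720)/49 = -1/5040
Hence L_7(x) = -x^7/5040 + 7 x^6/720 - 7 x^5/40 + 35 x^4/24 - 35 x^3/6 + 21 x^2/2 - 7 x + 1.

L_7(x); series = -x^7/5040 + 7 x^6/720 - 7 x^5/40 + 35 x^4/24 - 35 x^3/6 + 21 x^2/2 - 7 x + 1


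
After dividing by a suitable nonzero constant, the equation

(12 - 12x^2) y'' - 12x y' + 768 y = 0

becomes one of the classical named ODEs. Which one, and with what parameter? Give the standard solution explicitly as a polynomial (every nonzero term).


All three coefficients share the factor 12; dividing through by 12 gives  (1 - x^2) y'' - x y' + 64 y = 0.
This matches the Chebyshev equation (1 - x^2) y'' - x y' + n^2 y = 0 (note the -x y' term, not -2x y') with n^2 = 64, so n = 8; the polynomial solution is T_8(x).
With y = sum_k a_k x^k, matching x^k gives (k+2)(k+1) a_{k+2} = (k^2 - n^2) a_k = (k - 8)(k + 8) a_k. The right side vanishes at k = 8, so the series with the parity of 8 terminates at degree 8.
Standard normalization: leading coefficient of T_n is 2^(n-1), so a_8 = 2^7 = 128. Work downward with a_k = (k+1)(k+2) a_{k+2} / ((k - 8)(k + 8)):
  a_6 = (7)(8)(128) / ((6 - 8)(6 + 8)) = 7168/(-28) = -256
  a_4 = (5)(6)(-256) / ((4 - 8)(4 + 8)) = -7680/(-48) = 160
  a_2 = (3)(4)(160) / ((2 - 8)(2 + 8)) = 1920/(-60) = -32
  a_0 = (1)(2)(-32) / ((0 - 8)(0 + 8)) = -64/(-64) = 1
Hence T_8(x) = 128 x^8 - 256 x^6 + 160 x^4 - 32 x^2 + 1.

T_8(x); series = 128 x^8 - 256 x^6 + 160 x^4 - 32 x^2 + 1


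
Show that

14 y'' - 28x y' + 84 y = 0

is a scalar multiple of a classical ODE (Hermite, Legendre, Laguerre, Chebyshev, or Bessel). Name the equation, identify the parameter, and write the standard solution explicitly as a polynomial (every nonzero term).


All three coefficients share the factor 14; dividing through by 14 gives  y'' - 2x y' + 6 y = 0.
This matches the Hermite equation y'' - 2x y' + 2n y = 0 with 2n = 6, so n = 3; the polynomial solution is H_3(x).
With y = sum_k a_k x^k, matching x^k gives (k+2)(k+1) a_{k+2} = 2(k - n) a_k = 2(k - 3) a_k. The right side vanishes at k = 3, so the series with the parity of 3 terminates at degree 3.
Standard normalization: leading coefficient of H_n is 2^n, so a_3 = 2^3 = 8. Work downward with a_k = (k+1)(k+2) a_{k+2} / (2(k - n)):
  a_1 = (2)(3)(8) / (2(1 - 3)) = 48/(-4) = -12
Hence H_3(x) = 8 x^3 - 12 x.

H_3(x); series = 8 x^3 - 12 x


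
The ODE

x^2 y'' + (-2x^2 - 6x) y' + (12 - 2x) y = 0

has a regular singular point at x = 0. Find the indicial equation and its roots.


Divide by x^2 to reach normal form y'' + P_1(x) y' + P_2(x) y = 0 with P_1(x) = -2 - 6/x and P_2(x) = -2/x + 12/x^2.
x = 0 is a singular point because the y'-coefficient -2 - 6/x has a pole at x = 0 and the y-coefficient -2/x + 12/x^2 has a pole at x = 0.
It is a regular singular point because x P_1(x) = p(x) = -2x - 6 and x^2 P_2(x) = q(x) = 12 - 2x are polynomials, hence analytic at x = 0.
p(0) = -6,  q(0) = 12.
Indicial equation: r(r-1) + p(0) r + q(0) = 0, i.e. r^2 + (p(0) - 1) r + q(0) = 0, i.e. r^2 - 7 r + 12 = 0.
Discriminant: (-7)^2 - 4(12) = 1, so r = (7 ± 1)/2.
Solving: r_1 = 4, r_2 = 3.

indicial: r^2 - 7 r + 12 = 0; roots r_1 = 4, r_2 = 3


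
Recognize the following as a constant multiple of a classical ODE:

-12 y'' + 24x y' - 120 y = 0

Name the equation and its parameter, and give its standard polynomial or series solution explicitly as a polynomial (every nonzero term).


All three coefficients share the factor -12; dividing through by -12 gives  y'' - 2x y' + 10 y = 0.
This matches the Hermite equation y'' - 2x y' + 2n y = 0 with 2n = 10, so n = 5; the polynomial solution is H_5(x).
With y = sum_k a_k x^k, matching x^k gives (k+2)(k+1) a_{k+2} = 2(k - n) a_k = 2(k - 5) a_k. The right side vanishes at k = 5, so the series with the parity of 5 terminates at degree 5.
Standard normalization: leading coefficient of H_n is 2^n, so a_5 = 2^5 = 32. Work downward with a_k = (k+1)(k+2) a_{k+2} / (2(k - n)):
  a_3 = (4)(5)(32) / (2(3 - 5)) = 640/(-4) = -160
  a_1 = (2)(3)(-160) / (2(1 - 5)) = -960/(-8) = 120
Hence H_5(x) = 32 x^5 - 160 x^3 + 120 x.

H_5(x); series = 32 x^5 - 160 x^3 + 120 x


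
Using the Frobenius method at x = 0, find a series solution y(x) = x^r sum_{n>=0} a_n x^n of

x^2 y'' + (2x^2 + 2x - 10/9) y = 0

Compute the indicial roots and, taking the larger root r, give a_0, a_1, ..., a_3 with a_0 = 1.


Write in Frobenius form y'' + (p(x)/x) y' + (q(x)/x^2) y = 0:
  p(x) = 0,  q(x) = 2x^2 + 2x - 10/9.
Indicial equation: r(r-1) + (0) r + (-10/9) = 0 -> roots r_1 = 5/3, r_2 = -2/3.
Take r = r_1 = 5/3. Let y(x) = x^r sum_{n>=0} a_n x^n with a_0 = 1.
Substitute y = x^r sum a_n x^n and match x^{r+n}. The recurrence is
  D(n) a_n + 2 a_{n-1} + 2 a_{n-2} = 0,  where D(n) = (r+n)(r+n-1) + (0)(r+n) + (-10/9).
  a_n = [-2 a_{n-1} - 2 a_{n-2}] / D(n).
Since the indicial polynomial factors as (r - r_1)(r - r_2), D(n) = (r_1 + n - r_1)(r_1 + n - r_2) = n(n + 7/3).
Evaluating step by step (a_0 = 1):
  n = 1: D(1) = 1(1 + 7/3) = 10/3; numerator = -2(1) = -2; a_1 = (-2)/(10/3) = -3/5
  n = 2: D(2) = 2(2 + 7/3) = 26/3; numerator = -2(-3/5) - 2(1) = -4/5; a_2 = (-4/5)/(26/3) = -6/65
  n = 3: D(3) = 3(3 + 7/3) = 16; numerator = -2(-6/65) - 2(-3/5) = 18/13; a_3 = (18/13)/(16) = 9/104

r = 5/3; a_0 = 1; a_1 = -3/5; a_2 = -6/65; a_3 = 9/104


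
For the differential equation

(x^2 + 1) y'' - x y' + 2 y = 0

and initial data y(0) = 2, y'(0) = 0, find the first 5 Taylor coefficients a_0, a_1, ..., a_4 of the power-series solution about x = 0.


Ansatz: y(x) = sum_{n>=0} a_n x^n, so y'(x) = sum_{n>=1} n a_n x^(n-1) and y''(x) = sum_{n>=2} n(n-1) a_n x^(n-2).
Substitute into P(x) y'' + Q(x) y' + R(x) y = 0 with P(x) = x^2 + 1, Q(x) = -x, R(x) = 2, and match powers of x.
Initial conditions: a_0 = 2, a_1 = 0.
Setting the coefficient of each power of x to zero and solving order by order (substituting the coefficients already found):
  x^0: 2 a_2 + 2 a_0 = 0  ->  2 a_2 = -2 a_0 = -4  ->  a_2 = -2
  x^1: 6 a_3 + a_1 = 0  ->  6 a_3 = -a_1 = 0  ->  a_3 = 0
  x^2: 12 a_4 + 2 a_2 = 0  ->  12 a_4 = -2 a_2 = 4  ->  a_4 = 1/3
Truncated series: y(x) = 2 - 2 x^2 + (1/3) x^4 + O(x^5).

a_0 = 2; a_1 = 0; a_2 = -2; a_3 = 0; a_4 = 1/3


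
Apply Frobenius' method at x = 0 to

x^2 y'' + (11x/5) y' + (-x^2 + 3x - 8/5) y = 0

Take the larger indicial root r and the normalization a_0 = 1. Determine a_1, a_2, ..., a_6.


Write in Frobenius form y'' + (p(x)/x) y' + (q(x)/x^2) y = 0:
  p(x) = 11/5,  q(x) = -x^2 + 3x - 8/5.
Indicial equation: r(r-1) + (11/5) r + (-8/5) = 0 -> roots r_1 = 4/5, r_2 = -2.
Take r = r_1 = 4/5. Let y(x) = x^r sum_{n>=0} a_n x^n with a_0 = 1.
Substitute y = x^r sum a_n x^n and match x^{r+n}. The recurrence is
  D(n) a_n + 3 a_{n-1} - 1 a_{n-2} = 0,  where D(n) = (r+n)(r+n-1) + (11/5)(r+n) + (-8/5).
  a_n = [-3 a_{n-1} + 1 a_{n-2}] / D(n).
Since the indicial polynomial factors as (r - r_1)(r - r_2), D(n) = (r_1 + n - r_1)(r_1 + n - r_2) = n(n + 14/5).
Evaluating step by step (a_0 = 1):
  n = 1: D(1) = 1(1 + 14/5) = 19/5; numerator = -3(1) = -3; a_1 = (-3)/(19/5) = -15/19
  n = 2: D(2) = 2(2 + 14/5) = 48/5; numerator = -3(-15/19) + 1(1) = 64/19; a_2 = (64/19)/(48/5) = 20/57
  n = 3: D(3) = 3(3 + 14/5) = 87/5; numerator = -3(20/57) + 1(-15/19) = -35/19; a_3 = (-35/19)/(87/5) = -175/1653
  n = 4: D(4) = 4(4 + 14/5) = 136/5; numerator = -3(-175/1653) + 1(20/57) = 1105/1653; a_4 = (1105/1653)/(136/5) = 325/13224
  n = 5: D(5) = 5(5 + 14/5) = 39; numerator = -3(325/13224) + 1(-175/1653) = -125/696; a_5 = (-125/696)/(39) = -125/27144
  n = 6: D(6) = 6(6 + 14/5) = 264/5; numerator = -3(-125/27144) + 1(325/13224) = 275/7163; a_6 = (275/7163)/(264/5) = 125/171912

r = 4/5; a_0 = 1; a_1 = -15/19; a_2 = 20/57; a_3 = -175/1653; a_4 = 325/13224; a_5 = -125/27144; a_6 = 125/171912


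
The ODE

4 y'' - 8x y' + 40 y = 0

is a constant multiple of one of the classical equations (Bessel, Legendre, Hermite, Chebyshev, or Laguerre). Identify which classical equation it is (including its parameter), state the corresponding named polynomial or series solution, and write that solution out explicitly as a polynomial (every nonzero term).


All three coefficients share the factor 4; dividing through by 4 gives  y'' - 2x y' + 10 y = 0.
This matches the Hermite equation y'' - 2x y' + 2n y = 0 with 2n = 10, so n = 5; the polynomial solution is H_5(x).
With y = sum_k a_k x^k, matching x^k gives (k+2)(k+1) a_{k+2} = 2(k - n) a_k = 2(k - 5) a_k. The right side vanishes at k = 5, so the series with the parity of 5 terminates at degree 5.
Standard normalization: leading coefficient of H_n is 2^n, so a_5 = 2^5 = 32. Work downward with a_k = (k+1)(k+2) a_{k+2} / (2(k - n)):
  a_3 = (4)(5)(32) / (2(3 - 5)) = 640/(-4) = -160
  a_1 = (2)(3)(-160) / (2(1 - 5)) = -960/(-8) = 120
Hence H_5(x) = 32 x^5 - 160 x^3 + 120 x.

H_5(x); series = 32 x^5 - 160 x^3 + 120 x


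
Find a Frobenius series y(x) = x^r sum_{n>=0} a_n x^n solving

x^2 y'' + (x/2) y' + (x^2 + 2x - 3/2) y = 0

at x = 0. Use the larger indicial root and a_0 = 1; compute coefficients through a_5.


Write in Frobenius form y'' + (p(x)/x) y' + (q(x)/x^2) y = 0:
  p(x) = 1/2,  q(x) = x^2 + 2x - 3/2.
Indicial equation: r(r-1) + (1/2) r + (-3/2) = 0 -> roots r_1 = 3/2, r_2 = -1.
Take r = r_1 = 3/2. Let y(x) = x^r sum_{n>=0} a_n x^n with a_0 = 1.
Substitute y = x^r sum a_n x^n and match x^{r+n}. The recurrence is
  D(n) a_n + 2 a_{n-1} + 1 a_{n-2} = 0,  where D(n) = (r+n)(r+n-1) + (1/2)(r+n) + (-3/2).
  a_n = [-2 a_{n-1} - 1 a_{n-2}] / D(n).
Since the indicial polynomial factors as (r - r_1)(r - r_2), D(n) = (r_1 + n - r_1)(r_1 + n - r_2) = n(n + 5/2).
Evaluating step by step (a_0 = 1):
  n = 1: D(1) = 1(1 + 5/2) = 7/2; numerator = -2(1) = -2; a_1 = (-2)/(7/2) = -4/7
  n = 2: D(2) = 2(2 + 5/2) = 9; numerator = -2(-4/7) - 1(1) = 1/7; a_2 = (1/7)/(9) = 1/63
  n = 3: D(3) = 3(3 + 5/2) = 33/2; numerator = -2(1/63) - 1(-4/7) = 34/63; a_3 = (34/63)/(33/2) = 68/2079
  n = 4: D(4) = 4(4 + 5/2) = 26; numerator = -2(68/2079) - 1(1/63) = -169/2079; a_4 = (-169/2079)/(26) = -13/4158
  n = 5: D(5) = 5(5 + 5/2) = 75/2; numerator = -2(-13/4158) - 1(68/2079) = -5/189; a_5 = (-5/189)/(75/2) = -2/2835

r = 3/2; a_0 = 1; a_1 = -4/7; a_2 = 1/63; a_3 = 68/2079; a_4 = -13/4158; a_5 = -2/2835


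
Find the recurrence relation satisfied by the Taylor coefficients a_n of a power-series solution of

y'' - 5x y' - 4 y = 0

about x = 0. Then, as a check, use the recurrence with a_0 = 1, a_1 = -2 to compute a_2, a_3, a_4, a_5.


Substitute y = sum_n a_n x^n.
y''(x) has coefficient (n+2)(n+1) a_{n+2} at x^n;
-5 x y'(x) has coefficient -5 n a_n at x^n (shift);
-4 y(x) has coefficient -4 a_n at x^n.
Matching x^n: (n+2)(n+1) a_{n+2} + (-5n - 4) a_n = 0.
Thus a_{n+2} = (5n + 4) / ((n+1)(n+2)) * a_n.

Check with a_0 = 1, a_1 = -2 (apply the recurrence for n = 0, 1, 2, 3): a_0 = 1, a_1 = -2, a_2 = 2, a_3 = -3, a_4 = 7/3, a_5 = -57/20.

a_(n+2) = (5n + 4) / ((n+1)(n+2)) * a_n; check: a_0 = 1, a_1 = -2, a_2 = 2, a_3 = -3, a_4 = 7/3, a_5 = -57/20


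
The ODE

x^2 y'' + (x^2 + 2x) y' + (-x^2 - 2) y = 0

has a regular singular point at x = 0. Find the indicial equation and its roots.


Divide by x^2 to reach normal form y'' + P_1(x) y' + P_2(x) y = 0 with P_1(x) = 1 + 2/x and P_2(x) = -1 - 2/x^2.
x = 0 is a singular point because the y'-coefficient 1 + 2/x has a pole at x = 0 and the y-coefficient -1 - 2/x^2 has a pole at x = 0.
It is a regular singular point because x P_1(x) = p(x) = x + 2 and x^2 P_2(x) = q(x) = -x^2 - 2 are polynomials, hence analytic at x = 0.
p(0) = 2,  q(0) = -2.
Indicial equation: r(r-1) + p(0) r + q(0) = 0, i.e. r^2 + (p(0) - 1) r + q(0) = 0, i.e. r^2 + 1 r - 2 = 0.
Discriminant: (1)^2 - 4(-2) = 9, so r = (-1 ± 3)/2.
Solving: r_1 = 1, r_2 = -2.

indicial: r^2 + 1 r - 2 = 0; roots r_1 = 1, r_2 = -2


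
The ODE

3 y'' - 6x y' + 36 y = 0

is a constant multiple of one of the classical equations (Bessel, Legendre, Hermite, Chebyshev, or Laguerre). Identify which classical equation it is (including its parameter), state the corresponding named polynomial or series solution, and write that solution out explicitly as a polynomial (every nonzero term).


All three coefficients share the factor 3; dividing through by 3 gives  y'' - 2x y' + 12 y = 0.
This matches the Hermite equation y'' - 2x y' + 2n y = 0 with 2n = 12, so n = 6; the polynomial solution is H_6(x).
With y = sum_k a_k x^k, matching x^k gives (k+2)(k+1) a_{k+2} = 2(k - n) a_k = 2(k - 6) a_k. The right side vanishes at k = 6, so the series with the parity of 6 terminates at degree 6.
Standard normalization: leading coefficient of H_n is 2^n, so a_6 = 2^6 = 64. Work downward with a_k = (k+1)(k+2) a_{k+2} / (2(k - n)):
  a_4 = (5)(6)(64) / (2(4 - 6)) = 1920/(-4) = -480
  a_2 = (3)(4)(-480) / (2(2 - 6)) = -5760/(-8) = 720
  a_0 = (1)(2)(720) / (2(0 - 6)) = 1440/(-12) = -120
Hence H_6(x) = 64 x^6 - 480 x^4 + 720 x^2 - 120.

H_6(x); series = 64 x^6 - 480 x^4 + 720 x^2 - 120


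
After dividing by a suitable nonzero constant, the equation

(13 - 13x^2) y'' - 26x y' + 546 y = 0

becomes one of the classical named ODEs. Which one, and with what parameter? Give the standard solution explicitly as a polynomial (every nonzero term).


All three coefficients share the factor 13; dividing through by 13 gives  (1 - x^2) y'' - 2x y' + 42 y = 0.
This matches the Legendre equation (1 - x^2) y'' - 2x y' + n(n+1) y = 0 (note the -2x y' term) with n(n+1) = 42, so n = 6; the polynomial solution is P_6(x).
With y = sum_k a_k x^k, matching x^k gives (k+2)(k+1) a_{k+2} = [k(k+1) - n(n+1)] a_k = (k - 6)(k + 7) a_k. The right side vanishes at k = 6, so the series with the parity of 6 terminates at degree 6.
Standard normalization (P_n(1) = 1): leading coefficient (2n)!/(2^n (n!)^2) = 479001600/(64*518400) = 231/16, so a_6 = 231/16. Work downward with a_k = (k+1)(k+2) a_{k+2} / ((k - 6)(k + 7)):
  a_4 = (5)(6)(231/16) / ((4 - 6)(4 + 7)) = (3465/8)/(-22) = -315/16
  a_2 = (3)(4)(-315/16) / ((2 - 6)(2 + 7)) = (-945/4)/(-36) = 105/16
  a_0 = (1)(2)(105/16) / ((0 - 6)(0 + 7)) = (105/8)/(-42) = -5/16
Hence P_6(x) = 231 x^6/16 - 315 x^4/16 + 105 x^2/16 - 5/16.

P_6(x); series = 231 x^6/16 - 315 x^4/16 + 105 x^2/16 - 5/16


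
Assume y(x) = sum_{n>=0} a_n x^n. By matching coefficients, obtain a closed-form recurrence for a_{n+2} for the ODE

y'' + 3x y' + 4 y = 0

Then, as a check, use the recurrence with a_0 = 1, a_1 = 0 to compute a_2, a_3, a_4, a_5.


Substitute y = sum_n a_n x^n.
y''(x) has coefficient (n+2)(n+1) a_{n+2} at x^n;
3 x y'(x) has coefficient 3 n a_n at x^n (shift);
4 y(x) has coefficient 4 a_n at x^n.
Matching x^n: (n+2)(n+1) a_{n+2} + (3n + 4) a_n = 0.
Thus a_{n+2} = (-3n - 4) / ((n+1)(n+2)) * a_n.

Check with a_0 = 1, a_1 = 0 (apply the recurrence for n = 0, 1, 2, 3): a_0 = 1, a_1 = 0, a_2 = -2, a_3 = 0, a_4 = 5/3, a_5 = 0.

a_(n+2) = (-3n - 4) / ((n+1)(n+2)) * a_n; check: a_0 = 1, a_1 = 0, a_2 = -2, a_3 = 0, a_4 = 5/3, a_5 = 0


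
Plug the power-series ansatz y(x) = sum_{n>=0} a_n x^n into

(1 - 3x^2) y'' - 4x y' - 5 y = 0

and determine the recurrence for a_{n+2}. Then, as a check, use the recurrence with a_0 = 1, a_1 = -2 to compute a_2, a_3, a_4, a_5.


Substitute y = sum_n a_n x^n.
(1 - 3 x^2) y'' contributes (n+2)(n+1) a_{n+2} - 3 n(n-1) a_n at x^n.
-4 x y'(x) contributes -4 n a_n at x^n.
-5 y(x) contributes -5 a_n at x^n.
Matching x^n: (n+2)(n+1) a_{n+2} + (-3 n(n-1) - 4 n - 5) a_n = 0.
Thus a_{n+2} = (3 n(n-1) + 4 n + 5) / ((n+1)(n+2)) * a_n.

Check with a_0 = 1, a_1 = -2 (apply the recurrence for n = 0, 1, 2, 3): a_0 = 1, a_1 = -2, a_2 = 5/2, a_3 = -3, a_4 = 95/24, a_5 = -21/4.

a_(n+2) = (3 n(n-1) + 4 n + 5) / ((n+1)(n+2)) * a_n; check: a_0 = 1, a_1 = -2, a_2 = 5/2, a_3 = -3, a_4 = 95/24, a_5 = -21/4


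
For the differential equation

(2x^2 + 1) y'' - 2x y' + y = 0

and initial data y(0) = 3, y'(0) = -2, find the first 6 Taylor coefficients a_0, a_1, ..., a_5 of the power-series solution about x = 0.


Ansatz: y(x) = sum_{n>=0} a_n x^n, so y'(x) = sum_{n>=1} n a_n x^(n-1) and y''(x) = sum_{n>=2} n(n-1) a_n x^(n-2).
Substitute into P(x) y'' + Q(x) y' + R(x) y = 0 with P(x) = 2x^2 + 1, Q(x) = -2x, R(x) = 1, and match powers of x.
Initial conditions: a_0 = 3, a_1 = -2.
Setting the coefficient of each power of x to zero and solving order by order (substituting the coefficients already found):
  x^0: 2 a_2 + a_0 = 0  ->  2 a_2 = -a_0 = -3  ->  a_2 = -3/2
  x^1: 6 a_3 - a_1 = 0  ->  6 a_3 = a_1 = -2  ->  a_3 = -1/3
  x^2: 12 a_4 + a_2 = 0  ->  12 a_4 = -a_2 = 3/2  ->  a_4 = 1/8
  x^3: 20 a_5 + 7 a_3 = 0  ->  20 a_5 = -7 a_3 = 7/3  ->  a_5 = 7/60
Truncated series: y(x) = 3 - 2 x - (3/2) x^2 - (1/3) x^3 + (1/8) x^4 + (7/60) x^5 + O(x^6).

a_0 = 3; a_1 = -2; a_2 = -3/2; a_3 = -1/3; a_4 = 1/8; a_5 = 7/60


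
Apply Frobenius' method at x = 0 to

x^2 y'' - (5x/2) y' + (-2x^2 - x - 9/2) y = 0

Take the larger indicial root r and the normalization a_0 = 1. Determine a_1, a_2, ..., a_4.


Write in Frobenius form y'' + (p(x)/x) y' + (q(x)/x^2) y = 0:
  p(x) = -5/2,  q(x) = -2x^2 - x - 9/2.
Indicial equation: r(r-1) + (-5/2) r + (-9/2) = 0 -> roots r_1 = 9/2, r_2 = -1.
Take r = r_1 = 9/2. Let y(x) = x^r sum_{n>=0} a_n x^n with a_0 = 1.
Substitute y = x^r sum a_n x^n and match x^{r+n}. The recurrence is
  D(n) a_n - 1 a_{n-1} - 2 a_{n-2} = 0,  where D(n) = (r+n)(r+n-1) + (-5/2)(r+n) + (-9/2).
  a_n = [1 a_{n-1} + 2 a_{n-2}] / D(n).
Since the indicial polynomial factors as (r - r_1)(r - r_2), D(n) = (r_1 + n - r_1)(r_1 + n - r_2) = n(n + 11/2).
Evaluating step by step (a_0 = 1):
  n = 1: D(1) = 1(1 + 11/2) = 13/2; numerator = 1(1) = 1; a_1 = (1)/(13/2) = 2/13
  n = 2: D(2) = 2(2 + 11/2) = 15; numerator = 1(2/13) + 2(1) = 28/13; a_2 = (28/13)/(15) = 28/195
  n = 3: D(3) = 3(3 + 11/2) = 51/2; numerator = 1(28/195) + 2(2/13) = 88/195; a_3 = (88/195)/(51/2) = 176/9945
  n = 4: D(4) = 4(4 + 11/2) = 38; numerator = 1(176/9945) + 2(28/195) = 3032/9945; a_4 = (3032/9945)/(38) = 1516/188955

r = 9/2; a_0 = 1; a_1 = 2/13; a_2 = 28/195; a_3 = 176/9945; a_4 = 1516/188955


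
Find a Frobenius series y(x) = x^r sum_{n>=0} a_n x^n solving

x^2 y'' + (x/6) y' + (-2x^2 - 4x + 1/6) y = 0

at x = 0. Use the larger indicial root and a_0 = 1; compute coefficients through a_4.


Write in Frobenius form y'' + (p(x)/x) y' + (q(x)/x^2) y = 0:
  p(x) = 1/6,  q(x) = -2x^2 - 4x + 1/6.
Indicial equation: r(r-1) + (1/6) r + (1/6) = 0 -> roots r_1 = 1/2, r_2 = 1/3.
Take r = r_1 = 1/2. Let y(x) = x^r sum_{n>=0} a_n x^n with a_0 = 1.
Substitute y = x^r sum a_n x^n and match x^{r+n}. The recurrence is
  D(n) a_n - 4 a_{n-1} - 2 a_{n-2} = 0,  where D(n) = (r+n)(r+n-1) + (1/6)(r+n) + (1/6).
  a_n = [4 a_{n-1} + 2 a_{n-2}] / D(n).
Since the indicial polynomial factors as (r - r_1)(r - r_2), D(n) = (r_1 + n - r_1)(r_1 + n - r_2) = n(n + 1/6).
Evaluating step by step (a_0 = 1):
  n = 1: D(1) = 1(1 + 1/6) = 7/6; numerator = 4(1) = 4; a_1 = (4)/(7/6) = 24/7
  n = 2: D(2) = 2(2 + 1/6) = 13/3; numerator = 4(24/7) + 2(1) = 110/7; a_2 = (110/7)/(13/3) = 330/91
  n = 3: D(3) = 3(3 + 1/6) = 19/2; numerator = 4(330/91) + 2(24/7) = 1944/91; a_3 = (1944/91)/(19/2) = 3888/1729
  n = 4: D(4) = 4(4 + 1/6) = 50/3; numerator = 4(3888/1729) + 2(330/91) = 28092/1729; a_4 = (28092/1729)/(50/3) = 42138/43225

r = 1/2; a_0 = 1; a_1 = 24/7; a_2 = 330/91; a_3 = 3888/1729; a_4 = 42138/43225


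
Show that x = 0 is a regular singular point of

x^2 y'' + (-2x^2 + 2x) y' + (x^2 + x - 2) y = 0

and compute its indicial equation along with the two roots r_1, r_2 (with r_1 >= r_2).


Divide by x^2 to reach normal form y'' + P_1(x) y' + P_2(x) y = 0 with P_1(x) = -2 + 2/x and P_2(x) = 1 + 1/x - 2/x^2.
x = 0 is a singular point because the y'-coefficient -2 + 2/x has a pole at x = 0 and the y-coefficient 1 + 1/x - 2/x^2 has a pole at x = 0.
It is a regular singular point because x P_1(x) = p(x) = 2 - 2x and x^2 P_2(x) = q(x) = x^2 + x - 2 are polynomials, hence analytic at x = 0.
p(0) = 2,  q(0) = -2.
Indicial equation: r(r-1) + p(0) r + q(0) = 0, i.e. r^2 + (p(0) - 1) r + q(0) = 0, i.e. r^2 + 1 r - 2 = 0.
Discriminant: (1)^2 - 4(-2) = 9, so r = (-1 ± 3)/2.
Solving: r_1 = 1, r_2 = -2.

indicial: r^2 + 1 r - 2 = 0; roots r_1 = 1, r_2 = -2


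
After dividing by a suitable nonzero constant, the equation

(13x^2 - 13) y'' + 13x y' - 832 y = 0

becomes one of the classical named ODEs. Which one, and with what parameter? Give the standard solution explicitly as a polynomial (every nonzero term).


All three coefficients share the factor -13; dividing through by -13 gives  (1 - x^2) y'' - x y' + 64 y = 0.
This matches the Chebyshev equation (1 - x^2) y'' - x y' + n^2 y = 0 (note the -x y' term, not -2x y') with n^2 = 64, so n = 8; the polynomial solution is T_8(x).
With y = sum_k a_k x^k, matching x^k gives (k+2)(k+1) a_{k+2} = (k^2 - n^2) a_k = (k - 8)(k + 8) a_k. The right side vanishes at k = 8, so the series with the parity of 8 terminates at degree 8.
Standard normalization: leading coefficient of T_n is 2^(n-1), so a_8 = 2^7 = 128. Work downward with a_k = (k+1)(k+2) a_{k+2} / ((k - 8)(k + 8)):
  a_6 = (7)(8)(128) / ((6 - 8)(6 + 8)) = 7168/(-28) = -256
  a_4 = (5)(6)(-256) / ((4 - 8)(4 + 8)) = -7680/(-48) = 160
  a_2 = (3)(4)(160) / ((2 - 8)(2 + 8)) = 1920/(-60) = -32
  a_0 = (1)(2)(-32) / ((0 - 8)(0 + 8)) = -64/(-64) = 1
Hence T_8(x) = 128 x^8 - 256 x^6 + 160 x^4 - 32 x^2 + 1.

T_8(x); series = 128 x^8 - 256 x^6 + 160 x^4 - 32 x^2 + 1


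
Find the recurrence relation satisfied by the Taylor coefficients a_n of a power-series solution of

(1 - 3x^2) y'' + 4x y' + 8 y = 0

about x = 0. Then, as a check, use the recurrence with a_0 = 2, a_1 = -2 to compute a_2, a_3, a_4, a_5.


Substitute y = sum_n a_n x^n.
(1 - 3 x^2) y'' contributes (n+2)(n+1) a_{n+2} - 3 n(n-1) a_n at x^n.
4 x y'(x) contributes 4 n a_n at x^n.
8 y(x) contributes 8 a_n at x^n.
Matching x^n: (n+2)(n+1) a_{n+2} + (-3 n(n-1) + 4 n + 8) a_n = 0.
Thus a_{n+2} = (3 n(n-1) - 4 n - 8) / ((n+1)(n+2)) * a_n.

Check with a_0 = 2, a_1 = -2 (apply the recurrence for n = 0, 1, 2, 3): a_0 = 2, a_1 = -2, a_2 = -8, a_3 = 4, a_4 = 20/3, a_5 = -2/5.

a_(n+2) = (3 n(n-1) - 4 n - 8) / ((n+1)(n+2)) * a_n; check: a_0 = 2, a_1 = -2, a_2 = -8, a_3 = 4, a_4 = 20/3, a_5 = -2/5


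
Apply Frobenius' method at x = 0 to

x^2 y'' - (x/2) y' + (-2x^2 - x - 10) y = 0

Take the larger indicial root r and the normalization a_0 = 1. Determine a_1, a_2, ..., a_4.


Write in Frobenius form y'' + (p(x)/x) y' + (q(x)/x^2) y = 0:
  p(x) = -1/2,  q(x) = -2x^2 - x - 10.
Indicial equation: r(r-1) + (-1/2) r + (-10) = 0 -> roots r_1 = 4, r_2 = -5/2.
Take r = r_1 = 4. Let y(x) = x^r sum_{n>=0} a_n x^n with a_0 = 1.
Substitute y = x^r sum a_n x^n and match x^{r+n}. The recurrence is
  D(n) a_n - 1 a_{n-1} - 2 a_{n-2} = 0,  where D(n) = (r+n)(r+n-1) + (-1/2)(r+n) + (-10).
  a_n = [1 a_{n-1} + 2 a_{n-2}] / D(n).
Since the indicial polynomial factors as (r - r_1)(r - r_2), D(n) = (r_1 + n - r_1)(r_1 + n - r_2) = n(n + 13/2).
Evaluating step by step (a_0 = 1):
  n = 1: D(1) = 1(1 + 13/2) = 15/2; numerator = 1(1) = 1; a_1 = (1)/(15/2) = 2/15
  n = 2: D(2) = 2(2 + 13/2) = 17; numerator = 1(2/15) + 2(1) = 32/15; a_2 = (32/15)/(17) = 32/255
  n = 3: D(3) = 3(3 + 13/2) = 57/2; numerator = 1(32/255) + 2(2/15) = 20/51; a_3 = (20/51)/(57/2) = 40/2907
  n = 4: D(4) = 4(4 + 13/2) = 42; numerator = 1(40/2907) + 2(32/255) = 3848/14535; a_4 = (3848/14535)/(42) = 1924/305235

r = 4; a_0 = 1; a_1 = 2/15; a_2 = 32/255; a_3 = 40/2907; a_4 = 1924/305235


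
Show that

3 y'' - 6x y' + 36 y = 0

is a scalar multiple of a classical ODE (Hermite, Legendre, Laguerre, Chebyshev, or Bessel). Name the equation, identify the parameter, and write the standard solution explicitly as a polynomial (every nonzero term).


All three coefficients share the factor 3; dividing through by 3 gives  y'' - 2x y' + 12 y = 0.
This matches the Hermite equation y'' - 2x y' + 2n y = 0 with 2n = 12, so n = 6; the polynomial solution is H_6(x).
With y = sum_k a_k x^k, matching x^k gives (k+2)(k+1) a_{k+2} = 2(k - n) a_k = 2(k - 6) a_k. The right side vanishes at k = 6, so the series with the parity of 6 terminates at degree 6.
Standard normalization: leading coefficient of H_n is 2^n, so a_6 = 2^6 = 64. Work downward with a_k = (k+1)(k+2) a_{k+2} / (2(k - n)):
  a_4 = (5)(6)(64) / (2(4 - 6)) = 1920/(-4) = -480
  a_2 = (3)(4)(-480) / (2(2 - 6)) = -5760/(-8) = 720
  a_0 = (1)(2)(720) / (2(0 - 6)) = 1440/(-12) = -120
Hence H_6(x) = 64 x^6 - 480 x^4 + 720 x^2 - 120.

H_6(x); series = 64 x^6 - 480 x^4 + 720 x^2 - 120


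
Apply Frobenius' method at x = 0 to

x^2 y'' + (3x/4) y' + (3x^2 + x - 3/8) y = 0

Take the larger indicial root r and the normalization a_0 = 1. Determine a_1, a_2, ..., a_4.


Write in Frobenius form y'' + (p(x)/x) y' + (q(x)/x^2) y = 0:
  p(x) = 3/4,  q(x) = 3x^2 + x - 3/8.
Indicial equation: r(r-1) + (3/4) r + (-3/8) = 0 -> roots r_1 = 3/4, r_2 = -1/2.
Take r = r_1 = 3/4. Let y(x) = x^r sum_{n>=0} a_n x^n with a_0 = 1.
Substitute y = x^r sum a_n x^n and match x^{r+n}. The recurrence is
  D(n) a_n + 1 a_{n-1} + 3 a_{n-2} = 0,  where D(n) = (r+n)(r+n-1) + (3/4)(r+n) + (-3/8).
  a_n = [-1 a_{n-1} - 3 a_{n-2}] / D(n).
Since the indicial polynomial factors as (r - r_1)(r - r_2), D(n) = (r_1 + n - r_1)(r_1 + n - r_2) = n(n + 5/4).
Evaluating step by step (a_0 = 1):
  n = 1: D(1) = 1(1 + 5/4) = 9/4; numerator = -1(1) = -1; a_1 = (-1)/(9/4) = -4/9
  n = 2: D(2) = 2(2 + 5/4) = 13/2; numerator = -1(-4/9) - 3(1) = -23/9; a_2 = (-23/9)/(13/2) = -46/117
  n = 3: D(3) = 3(3 + 5/4) = 51/4; numerator = -1(-46/117) - 3(-4/9) = 202/117; a_3 = (202/117)/(51/4) = 808/5967
  n = 4: D(4) = 4(4 + 5/4) = 21; numerator = -1(808/5967) - 3(-46/117) = 6230/5967; a_4 = (6230/5967)/(21) = 890/17901

r = 3/4; a_0 = 1; a_1 = -4/9; a_2 = -46/117; a_3 = 808/5967; a_4 = 890/17901
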